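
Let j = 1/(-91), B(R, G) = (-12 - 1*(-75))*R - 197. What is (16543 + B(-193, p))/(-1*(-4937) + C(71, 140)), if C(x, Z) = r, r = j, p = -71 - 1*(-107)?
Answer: 381017/449266 ≈ 0.84809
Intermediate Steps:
p = 36 (p = -71 + 107 = 36)
B(R, G) = -197 + 63*R (B(R, G) = (-12 + 75)*R - 197 = 63*R - 197 = -197 + 63*R)
j = -1/91 ≈ -0.010989
r = -1/91 ≈ -0.010989
C(x, Z) = -1/91
(16543 + B(-193, p))/(-1*(-4937) + C(71, 140)) = (16543 + (-197 + 63*(-193)))/(-1*(-4937) - 1/91) = (16543 + (-197 - 12159))/(4937 - 1/91) = (16543 - 12356)/(449266/91) = 4187*(91/449266) = 381017/449266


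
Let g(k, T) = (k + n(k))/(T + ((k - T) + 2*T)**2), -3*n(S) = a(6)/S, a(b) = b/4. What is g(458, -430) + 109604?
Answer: 35541050983/324264 ≈ 1.0961e+5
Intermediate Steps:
a(b) = b/4 (a(b) = b*(1/4) = b/4)
n(S) = -1/(2*S) (n(S) = -(1/4)*6/(3*S) = -1/(2*S))
g(k, T) = (k - 1/(2*k))/(T + (T + k)**2) (g(k, T) = (k - 1/(2*k))/(T + ((k - T) + 2*T)**2) = (k - 1/(2*k))/(T + (T + k)**2))
g(458, -430) + 109604 = (-1/2 + 458**2)/(458*(-430 + (-430 + 458)**2)) + 109604 = (-1/2 + 209764)/(458*(-430 + 28**2)) + 109604 = (1/458)*(419527/2)/(-430 + 784) + 109604 = (1/458)*(419527/2)/354 + 109604 = (1/458)*(1/354)*(419527/2) + 109604 = 419527/324264 + 109604 = 35541050983/324264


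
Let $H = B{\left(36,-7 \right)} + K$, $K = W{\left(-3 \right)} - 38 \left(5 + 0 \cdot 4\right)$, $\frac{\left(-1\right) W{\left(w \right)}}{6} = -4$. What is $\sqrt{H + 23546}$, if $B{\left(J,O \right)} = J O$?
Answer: $14 \sqrt{118} \approx 152.08$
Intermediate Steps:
$W{\left(w \right)} = 24$ ($W{\left(w \right)} = \left(-6\right) \left(-4\right) = 24$)
$K = -166$ ($K = 24 - 38 \left(5 + 0 \cdot 4\right) = 24 - 38 \left(5 + 0\right) = 24 - 190 = -166$)
$H = -418$ ($H = 36 \left(-7\right) - 166 = -252 - 166 = -418$)
$\sqrt{H + 23546} = \sqrt{-418 + 23546} = \sqrt{23128} = 14 \sqrt{118}$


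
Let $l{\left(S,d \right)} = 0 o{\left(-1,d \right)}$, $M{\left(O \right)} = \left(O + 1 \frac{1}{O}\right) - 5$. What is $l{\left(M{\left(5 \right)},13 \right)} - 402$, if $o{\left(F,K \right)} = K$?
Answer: $-402$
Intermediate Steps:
$M{\left(O \right)} = -5 + O + \frac{1}{O}$ ($M{\left(O \right)} = \left(O + \frac{1}{O}\right) - 5 = -5 + O + \frac{1}{O}$)
$l{\left(S,d \right)} = 0$ ($l{\left(S,d \right)} = 0 d = 0$)
$l{\left(M{\left(5 \right)},13 \right)} - 402 = 0 - 402 = -402$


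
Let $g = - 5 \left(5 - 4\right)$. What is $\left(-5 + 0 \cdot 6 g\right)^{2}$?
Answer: $25$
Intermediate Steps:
$g = -5$ ($g = \left(-5\right) 1 = -5$)
$\left(-5 + 0 \cdot 6 g\right)^{2} = \left(-5 + 0 \cdot 6 \left(-5\right)\right)^{2} = \left(-5 + 0 \left(-5\right)\right)^{2} = \left(-5 + 0\right)^{2} = \left(-5\right)^{2} = 25$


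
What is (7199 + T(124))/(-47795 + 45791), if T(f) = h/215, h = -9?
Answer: -386944/107715 ≈ -3.5923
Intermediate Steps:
T(f) = -9/215
(7199 + T(124))/(-47795 + 45791) = (7199 - 9/215)/(-47795 + 45791) = (1547776/215)/(-2004) = (1547776/215)*(-1/2004) = -386944/107715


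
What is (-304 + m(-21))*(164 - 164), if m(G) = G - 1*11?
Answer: 0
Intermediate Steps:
m(G) = -11 + G (m(G) = G - 11 = -11 + G)
(-304 + m(-21))*(164 - 164) = (-304 + (-11 - 21))*(164 - 164) = (-304 - 32)*0 = -336*0 = 0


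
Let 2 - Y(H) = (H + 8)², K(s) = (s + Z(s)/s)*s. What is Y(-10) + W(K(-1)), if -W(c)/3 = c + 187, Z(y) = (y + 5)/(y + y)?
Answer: -560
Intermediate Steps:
Z(y) = (5 + y)/(2*y) (Z(y) = (5 + y)/((2*y)) = (5 + y)*(1/(2*y)) = (5 + y)/(2*y))
K(s) = s*(s + (5 + s)/(2*s²)) (K(s) = (s + ((5 + s)/(2*s))/s)*s = (s + (5 + s)/(2*s²))*s = s*(s + (5 + s)/(2*s²)))
W(c) = -561 - 3*c (W(c) = -3*(c + 187) = -3*(187 + c) = -561 - 3*c)
Y(H) = 2 - (8 + H)² (Y(H) = 2 - (H + 8)² = 2 - (8 + H)²)
Y(-10) + W(K(-1)) = (2 - (8 - 10)²) + (-561 - 3*(5 - 1 + 2*(-1)³)/(2*(-1))) = (2 - 1*(-2)²) + (-561 - 3*(-1)*(5 - 1 + 2*(-1))/2) = (2 - 1*4) + (-561 - 3*(-1)*(5 - 1 - 2)/2) = (2 - 4) + (-561 - 3*(-1)*2/2) = -2 + (-561 - 3*(-1)) = -2 + (-561 + 3) = -2 - 558 = -560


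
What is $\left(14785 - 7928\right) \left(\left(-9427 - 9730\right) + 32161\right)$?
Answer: $89168428$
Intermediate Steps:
$\left(14785 - 7928\right) \left(\left(-9427 - 9730\right) + 32161\right) = 6857 \left(\left(-9427 - 9730\right) + 32161\right) = 6857 \left(-19157 + 32161\right) = 6857 \cdot 13004 = 89168428$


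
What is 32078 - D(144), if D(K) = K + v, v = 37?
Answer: 31897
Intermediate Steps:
D(K) = 37 + K (D(K) = K + 37 = 37 + K)
32078 - D(144) = 32078 - (37 + 144) = 32078 - 1*181 = 32078 - 181 = 31897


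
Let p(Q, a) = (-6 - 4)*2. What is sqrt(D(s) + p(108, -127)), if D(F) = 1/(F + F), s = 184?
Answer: I*sqrt(169257)/92 ≈ 4.4718*I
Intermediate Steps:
p(Q, a) = -20 (p(Q, a) = -10*2 = -20)
D(F) = 1/(2*F)
sqrt(D(s) + p(108, -127)) = sqrt((1/2)/184 - 20) = sqrt((1/2)*(1/184) - 20) = sqrt(1/368 - 20) = sqrt(-7359/368) = I*sqrt(169257)/92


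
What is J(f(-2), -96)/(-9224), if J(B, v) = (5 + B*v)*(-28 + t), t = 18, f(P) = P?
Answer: 985/4612 ≈ 0.21357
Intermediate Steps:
J(B, v) = -50 - 10*B*v (J(B, v) = (5 + B*v)*(-28 + 18) = (5 + B*v)*(-10) = -50 - 10*B*v)
J(f(-2), -96)/(-9224) = (-50 - 10*(-2)*(-96))/(-9224) = (-50 - 1920)*(-1/9224) = -1970*(-1/9224) = 985/4612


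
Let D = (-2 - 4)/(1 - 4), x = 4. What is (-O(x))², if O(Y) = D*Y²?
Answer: 1024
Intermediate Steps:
D = 2 (D = -6/(-3) = -6*(-⅓) = 2)
O(Y) = 2*Y²
(-O(x))² = (-2*4²)² = (-2*16)² = (-1*32)² = (-32)² = 1024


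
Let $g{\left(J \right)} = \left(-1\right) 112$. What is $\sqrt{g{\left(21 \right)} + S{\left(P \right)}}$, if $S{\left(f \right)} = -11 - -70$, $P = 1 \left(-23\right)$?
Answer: $i \sqrt{53} \approx 7.2801 i$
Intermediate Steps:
$P = -23$
$S{\left(f \right)} = 59$ ($S{\left(f \right)} = -11 + 70 = 59$)
$g{\left(J \right)} = -112$
$\sqrt{g{\left(21 \right)} + S{\left(P \right)}} = \sqrt{-112 + 59} = \sqrt{-53} = i \sqrt{53}$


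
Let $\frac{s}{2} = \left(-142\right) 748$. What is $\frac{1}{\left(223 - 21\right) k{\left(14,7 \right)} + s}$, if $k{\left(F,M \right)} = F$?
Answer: $- \frac{1}{209604} \approx -4.7709 \cdot 10^{-6}$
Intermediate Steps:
$s = -212432$ ($s = 2 \left(\left(-142\right) 748\right) = 2 \left(-106216\right) = -212432$)
$\frac{1}{\left(223 - 21\right) k{\left(14,7 \right)} + s} = \frac{1}{\left(223 - 21\right) 14 - 212432} = \frac{1}{202 \cdot 14 - 212432} = \frac{1}{2828 - 212432} = \frac{1}{-209604} = - \frac{1}{209604}$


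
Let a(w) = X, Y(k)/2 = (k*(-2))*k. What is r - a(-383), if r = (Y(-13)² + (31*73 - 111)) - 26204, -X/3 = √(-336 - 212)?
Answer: 432924 + 6*I*√137 ≈ 4.3292e+5 + 70.228*I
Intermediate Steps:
Y(k) = -4*k² (Y(k) = 2*((k*(-2))*k) = 2*((-2*k)*k) = 2*(-2*k²) = -4*k²)
X = -6*I*√137 (X = -3*√(-336 - 212) = -6*I*√137 ≈ -70.228*I)
a(w) = -6*I*√137
r = 432924 (r = ((-4*(-13)²)² + (31*73 - 111)) - 26204 = ((-4*169)² + (2263 - 111)) - 26204 = ((-676)² + 2152) - 26204 = (456976 + 2152) - 26204 = 459128 - 26204 = 432924)
r - a(-383) = 432924 - (-6)*I*√137 = 432924 + 6*I*√137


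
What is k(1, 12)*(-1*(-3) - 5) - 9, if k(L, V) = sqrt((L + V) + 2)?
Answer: -9 - 2*sqrt(15) ≈ -16.746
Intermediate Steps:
k(L, V) = sqrt(2 + L + V)
k(1, 12)*(-1*(-3) - 5) - 9 = sqrt(2 + 1 + 12)*(-1*(-3) - 5) - 9 = sqrt(15)*(3 - 5) - 9 = sqrt(15)*(-2) - 9 = -2*sqrt(15) - 9 = -9 - 2*sqrt(15)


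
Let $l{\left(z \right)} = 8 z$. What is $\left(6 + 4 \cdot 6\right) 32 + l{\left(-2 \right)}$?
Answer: $944$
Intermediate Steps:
$\left(6 + 4 \cdot 6\right) 32 + l{\left(-2 \right)} = \left(6 + 4 \cdot 6\right) 32 + 8 \left(-2\right) = \left(6 + 24\right) 32 - 16 = 30 \cdot 32 - 16 = 960 - 16 = 944$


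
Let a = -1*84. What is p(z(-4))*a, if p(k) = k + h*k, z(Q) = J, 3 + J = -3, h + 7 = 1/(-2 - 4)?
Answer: -3108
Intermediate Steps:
h = -43/6 (h = -7 + 1/(-2 - 4) = -7 + 1/(-6) = -7 - ⅙ = -43/6 ≈ -7.1667)
J = -6 (J = -3 - 3 = -6)
z(Q) = -6
p(k) = -37*k/6 (p(k) = k - 43*k/6 = -37*k/6)
a = -84
p(z(-4))*a = -37/6*(-6)*(-84) = 37*(-84) = -3108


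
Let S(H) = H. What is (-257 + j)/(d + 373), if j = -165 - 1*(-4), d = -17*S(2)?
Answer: -418/339 ≈ -1.2330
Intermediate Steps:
d = -34 (d = -17*2 = -34)
j = -161 (j = -165 + 4 = -161)
(-257 + j)/(d + 373) = (-257 - 161)/(-34 + 373) = -418/339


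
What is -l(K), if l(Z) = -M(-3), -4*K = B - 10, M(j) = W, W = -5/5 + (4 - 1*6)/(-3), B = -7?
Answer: -⅓ ≈ -0.33333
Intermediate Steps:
W = -⅓ (W = -5*⅕ + (4 - 6)*(-⅓) = -1 - 2*(-⅓) = -1 + ⅔ = -⅓ ≈ -0.33333)
M(j) = -⅓
K = 17/4 (K = -(-7 - 10)/4 = -¼*(-17) = 17/4 ≈ 4.2500)
l(Z) = ⅓ (l(Z) = -1*(-⅓) = ⅓)
-l(K) = -1*⅓ = -⅓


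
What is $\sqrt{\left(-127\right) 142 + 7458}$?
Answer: $4 i \sqrt{661} \approx 102.84 i$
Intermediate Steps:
$\sqrt{\left(-127\right) 142 + 7458} = \sqrt{-18034 + 7458} = \sqrt{-10576} = 4 i \sqrt{661}$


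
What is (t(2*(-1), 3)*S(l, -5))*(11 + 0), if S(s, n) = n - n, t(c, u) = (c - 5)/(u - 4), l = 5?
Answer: 0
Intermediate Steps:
t(c, u) = (-5 + c)/(-4 + u)
S(s, n) = 0
(t(2*(-1), 3)*S(l, -5))*(11 + 0) = (((-5 + 2*(-1))/(-4 + 3))*0)*(11 + 0) = (((-5 - 2)/(-1))*0)*11 = (-1*(-7)*0)*11 = (7*0)*11 = 0*11 = 0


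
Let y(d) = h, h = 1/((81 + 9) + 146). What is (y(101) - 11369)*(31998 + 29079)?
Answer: -163874660391/236 ≈ -6.9438e+8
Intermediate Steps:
h = 1/236 (h = 1/(90 + 146) = 1/236 ≈ 0.0042373)
y(d) = 1/236
(y(101) - 11369)*(31998 + 29079) = (1/236 - 11369)*(31998 + 29079) = -2683083/236*61077 = -163874660391/236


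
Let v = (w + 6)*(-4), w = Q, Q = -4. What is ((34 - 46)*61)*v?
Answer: 5856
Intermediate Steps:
w = -4
v = -8 (v = (-4 + 6)*(-4) = 2*(-4) = -8)
((34 - 46)*61)*v = ((34 - 46)*61)*(-8) = -12*61*(-8) = -732*(-8) = 5856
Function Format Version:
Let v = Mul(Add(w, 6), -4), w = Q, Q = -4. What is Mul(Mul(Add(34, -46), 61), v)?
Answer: 5856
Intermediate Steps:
w = -4
v = -8 (v = Mul(Add(-4, 6), -4) = Mul(2, -4) = -8)
Mul(Mul(Add(34, -46), 61), v) = Mul(Mul(Add(34, -46), 61), -8) = Mul(Mul(-12, 61), -8) = Mul(-732, -8) = 5856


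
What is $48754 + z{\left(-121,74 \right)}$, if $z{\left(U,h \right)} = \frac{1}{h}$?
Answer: $\frac{3607797}{74} \approx 48754.0$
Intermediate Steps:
$48754 + z{\left(-121,74 \right)} = 48754 + \frac{1}{74} = \frac{3607797}{74}$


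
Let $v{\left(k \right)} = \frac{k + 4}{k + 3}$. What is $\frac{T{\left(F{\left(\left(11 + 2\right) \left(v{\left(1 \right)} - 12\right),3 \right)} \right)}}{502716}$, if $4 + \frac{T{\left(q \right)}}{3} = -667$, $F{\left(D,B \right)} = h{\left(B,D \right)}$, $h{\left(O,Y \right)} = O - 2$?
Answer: $- \frac{671}{167572} \approx -0.0040042$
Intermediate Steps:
$v{\left(k \right)} = \frac{4 + k}{3 + k}$
$h{\left(O,Y \right)} = -2 + O$
$F{\left(D,B \right)} = -2 + B$
$T{\left(q \right)} = -2013$ ($T{\left(q \right)} = -12 + 3 \left(-667\right) = -12 - 2001 = -2013$)
$\frac{T{\left(F{\left(\left(11 + 2\right) \left(v{\left(1 \right)} - 12\right),3 \right)} \right)}}{502716} = - \frac{2013}{502716} = \left(-2013\right) \frac{1}{502716} = - \frac{671}{167572}$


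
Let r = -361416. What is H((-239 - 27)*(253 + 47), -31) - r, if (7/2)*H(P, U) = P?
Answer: 338616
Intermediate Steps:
H(P, U) = 2*P/7
H((-239 - 27)*(253 + 47), -31) - r = 2*((-239 - 27)*(253 + 47))/7 - 1*(-361416) = 2*(-266*300)/7 + 361416 = (2/7)*(-79800) + 361416 = -22800 + 361416 = 338616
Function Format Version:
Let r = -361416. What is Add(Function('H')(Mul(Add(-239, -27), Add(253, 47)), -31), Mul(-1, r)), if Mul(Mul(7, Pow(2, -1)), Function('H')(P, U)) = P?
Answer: 338616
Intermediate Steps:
Function('H')(P, U) = Mul(Rational(2, 7), P)
Add(Function('H')(Mul(Add(-239, -27), Add(253, 47)), -31), Mul(-1, r)) = Add(Mul(Rational(2, 7), Mul(Add(-239, -27), Add(253, 47))), Mul(-1, -361416)) = Add(Mul(Rational(2, 7), Mul(-266, 300)), 361416) = Add(Mul(Rational(2, 7), -79800), 361416) = Add(-22800, 361416) = 338616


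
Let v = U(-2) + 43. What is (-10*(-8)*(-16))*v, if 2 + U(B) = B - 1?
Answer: -48640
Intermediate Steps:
U(B) = -3 + B (U(B) = -2 + (B - 1) = -2 + (-1 + B) = -3 + B)
v = 38 (v = (-3 - 2) + 43 = -5 + 43 = 38)
(-10*(-8)*(-16))*v = (-10*(-8)*(-16))*38 = (80*(-16))*38 = -1280*38 = -48640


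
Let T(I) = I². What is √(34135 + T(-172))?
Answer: √63719 ≈ 252.43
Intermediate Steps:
√(34135 + T(-172)) = √(34135 + (-172)²) = √(34135 + 29584) = √63719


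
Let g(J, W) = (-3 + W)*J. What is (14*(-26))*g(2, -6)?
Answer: 6552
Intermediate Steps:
g(J, W) = J*(-3 + W)
(14*(-26))*g(2, -6) = (14*(-26))*(2*(-3 - 6)) = -728*(-9) = -364*(-18) = 6552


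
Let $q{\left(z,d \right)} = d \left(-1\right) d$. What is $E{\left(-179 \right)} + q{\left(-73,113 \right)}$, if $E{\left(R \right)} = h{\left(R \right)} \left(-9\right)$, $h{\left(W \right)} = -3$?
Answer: $-12742$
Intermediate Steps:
$q{\left(z,d \right)} = - d^{2}$ ($q{\left(z,d \right)} = - d d = - d^{2}$)
$E{\left(R \right)} = 27$ ($E{\left(R \right)} = \left(-3\right) \left(-9\right) = 27$)
$E{\left(-179 \right)} + q{\left(-73,113 \right)} = 27 - 113^{2} = 27 - 12769 = -12742$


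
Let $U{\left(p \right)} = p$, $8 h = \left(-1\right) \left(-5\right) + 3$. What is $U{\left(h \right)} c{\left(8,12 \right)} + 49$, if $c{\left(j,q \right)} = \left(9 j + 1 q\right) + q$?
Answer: $145$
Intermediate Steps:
$c{\left(j,q \right)} = 2 q + 9 j$ ($c{\left(j,q \right)} = \left(9 j + q\right) + q = \left(q + 9 j\right) + q = 2 q + 9 j$)
$h = 1$ ($h = \frac{\left(-1\right) \left(-5\right) + 3}{8} = \frac{5 + 3}{8} = \frac{1}{8} \cdot 8 = 1$)
$U{\left(h \right)} c{\left(8,12 \right)} + 49 = 1 \left(2 \cdot 12 + 9 \cdot 8\right) + 49 = 1 \left(24 + 72\right) + 49 = 1 \cdot 96 + 49 = 96 + 49 = 145$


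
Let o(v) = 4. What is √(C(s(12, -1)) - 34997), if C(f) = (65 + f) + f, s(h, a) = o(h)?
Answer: 2*I*√8731 ≈ 186.88*I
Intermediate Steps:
s(h, a) = 4
C(f) = 65 + 2*f
√(C(s(12, -1)) - 34997) = √((65 + 2*4) - 34997) = √((65 + 8) - 34997) = √(73 - 34997) = √(-34924) = 2*I*√8731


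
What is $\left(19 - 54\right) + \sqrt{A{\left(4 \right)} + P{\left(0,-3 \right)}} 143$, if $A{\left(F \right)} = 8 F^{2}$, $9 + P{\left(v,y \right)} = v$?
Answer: $-35 + 143 \sqrt{119} \approx 1524.9$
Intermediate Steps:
$P{\left(v,y \right)} = -9 + v$
$\left(19 - 54\right) + \sqrt{A{\left(4 \right)} + P{\left(0,-3 \right)}} 143 = \left(19 - 54\right) + \sqrt{8 \cdot 4^{2} + \left(-9 + 0\right)} 143 = -35 + \sqrt{8 \cdot 16 - 9} \cdot 143 = -35 + \sqrt{128 - 9} \cdot 143 = -35 + \sqrt{119} \cdot 143 = -35 + 143 \sqrt{119}$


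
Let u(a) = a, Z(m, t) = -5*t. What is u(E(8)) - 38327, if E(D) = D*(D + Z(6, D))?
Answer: -38583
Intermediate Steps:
E(D) = -4*D² (E(D) = D*(D - 5*D) = D*(-4*D) = -4*D²)
u(E(8)) - 38327 = -4*8² - 38327 = -4*64 - 38327 = -256 - 38327 = -38583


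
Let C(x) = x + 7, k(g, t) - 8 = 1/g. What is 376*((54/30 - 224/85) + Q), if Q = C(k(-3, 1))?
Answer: 1326152/255 ≈ 5200.6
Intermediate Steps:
k(g, t) = 8 + 1/g
C(x) = 7 + x
Q = 44/3 (Q = 7 + (8 + 1/(-3)) = 7 + (8 - ⅓) = 7 + 23/3 = 44/3 ≈ 14.667)
376*((54/30 - 224/85) + Q) = 376*((54/30 - 224/85) + 44/3) = 376*((54*(1/30) - 224*1/85) + 44/3) = 376*((9/5 - 224/85) + 44/3) = 376*(-71/85 + 44/3) = 376*(3527/255) = 1326152/255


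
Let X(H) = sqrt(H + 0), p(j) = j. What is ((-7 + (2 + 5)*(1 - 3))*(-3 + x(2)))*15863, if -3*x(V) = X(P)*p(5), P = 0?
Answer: 999369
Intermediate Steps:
X(H) = sqrt(H)
x(V) = 0 (x(V) = -sqrt(0)*5/3 = -0*5 = -1/3*0 = 0)
((-7 + (2 + 5)*(1 - 3))*(-3 + x(2)))*15863 = ((-7 + (2 + 5)*(1 - 3))*(-3 + 0))*15863 = ((-7 + 7*(-2))*(-3))*15863 = ((-7 - 14)*(-3))*15863 = -21*(-3)*15863 = 63*15863 = 999369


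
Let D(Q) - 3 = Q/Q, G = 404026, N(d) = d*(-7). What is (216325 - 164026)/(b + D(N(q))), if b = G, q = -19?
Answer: 52299/404030 ≈ 0.12944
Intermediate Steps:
N(d) = -7*d
D(Q) = 4 (D(Q) = 3 + Q/Q = 3 + 1 = 4)
b = 404026
(216325 - 164026)/(b + D(N(q))) = (216325 - 164026)/(404026 + 4) = 52299/404030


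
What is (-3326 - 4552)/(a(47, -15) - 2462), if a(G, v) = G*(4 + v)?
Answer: 2626/993 ≈ 2.6445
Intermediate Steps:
(-3326 - 4552)/(a(47, -15) - 2462) = (-3326 - 4552)/(47*(4 - 15) - 2462) = -7878/(47*(-11) - 2462) = -7878/(-517 - 2462) = -7878/(-2979) = -7878*(-1/2979) = 2626/993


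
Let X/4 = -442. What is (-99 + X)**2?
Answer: 3485689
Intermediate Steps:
X = -1768 (X = 4*(-442) = -1768)
(-99 + X)**2 = (-99 - 1768)**2 = (-1867)**2 = 3485689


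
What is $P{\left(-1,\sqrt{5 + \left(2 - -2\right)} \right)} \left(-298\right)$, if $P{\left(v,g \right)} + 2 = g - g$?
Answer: $596$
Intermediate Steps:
$P{\left(v,g \right)} = -2$ ($P{\left(v,g \right)} = -2 + \left(g - g\right) = -2 + 0 = -2$)
$P{\left(-1,\sqrt{5 + \left(2 - -2\right)} \right)} \left(-298\right) = \left(-2\right) \left(-298\right) = 596$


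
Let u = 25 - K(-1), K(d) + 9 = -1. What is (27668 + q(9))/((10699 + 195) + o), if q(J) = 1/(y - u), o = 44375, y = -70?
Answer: 2905139/5803245 ≈ 0.50061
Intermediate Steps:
K(d) = -10 (K(d) = -9 - 1 = -10)
u = 35 (u = 25 - 1*(-10) = 25 + 10 = 35)
q(J) = -1/105 (q(J) = 1/(-70 - 1*35) = 1/(-70 - 35) = 1/(-105) = -1/105)
(27668 + q(9))/((10699 + 195) + o) = (27668 - 1/105)/((10699 + 195) + 44375) = 2905139/(105*(10894 + 44375)) = (2905139/105)/55269 = (2905139/105)*(1/55269) = 2905139/5803245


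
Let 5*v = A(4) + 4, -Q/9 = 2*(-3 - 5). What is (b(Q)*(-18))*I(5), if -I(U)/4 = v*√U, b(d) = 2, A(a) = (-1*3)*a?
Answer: -1152*√5/5 ≈ -515.19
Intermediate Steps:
Q = 144 (Q = -18*(-3 - 5) = -18*(-8) = -9*(-16) = 144)
A(a) = -3*a
v = -8/5 (v = (-3*4 + 4)/5 = (-12 + 4)/5 = (⅕)*(-8) = -8/5 ≈ -1.6000)
I(U) = 32*√U/5 (I(U) = -(-32)*√U/5 = 32*√U/5)
(b(Q)*(-18))*I(5) = (2*(-18))*(32*√5/5) = -1152*√5/5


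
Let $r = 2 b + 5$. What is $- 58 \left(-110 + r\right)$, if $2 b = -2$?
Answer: $6206$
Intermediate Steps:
$b = -1$ ($b = \frac{1}{2} \left(-2\right) = -1$)
$r = 3$ ($r = 2 \left(-1\right) + 5 = -2 + 5 = 3$)
$- 58 \left(-110 + r\right) = - 58 \left(-110 + 3\right) = \left(-58\right) \left(-107\right) = 6206$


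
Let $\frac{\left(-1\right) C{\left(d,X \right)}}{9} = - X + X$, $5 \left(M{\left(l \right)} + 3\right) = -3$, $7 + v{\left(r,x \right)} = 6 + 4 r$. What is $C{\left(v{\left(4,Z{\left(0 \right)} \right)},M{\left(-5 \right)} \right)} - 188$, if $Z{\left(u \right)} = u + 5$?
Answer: $-188$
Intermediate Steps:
$Z{\left(u \right)} = 5 + u$
$v{\left(r,x \right)} = -1 + 4 r$ ($v{\left(r,x \right)} = -7 + \left(6 + 4 r\right) = -1 + 4 r$)
$M{\left(l \right)} = - \frac{18}{5}$ ($M{\left(l \right)} = -3 + \frac{1}{5} \left(-3\right) = -3 - \frac{3}{5} = - \frac{18}{5}$)
$C{\left(d,X \right)} = 0$ ($C{\left(d,X \right)} = - 9 \left(- X + X\right) = \left(-9\right) 0 = 0$)
$C{\left(v{\left(4,Z{\left(0 \right)} \right)},M{\left(-5 \right)} \right)} - 188 = 0 - 188 = -188$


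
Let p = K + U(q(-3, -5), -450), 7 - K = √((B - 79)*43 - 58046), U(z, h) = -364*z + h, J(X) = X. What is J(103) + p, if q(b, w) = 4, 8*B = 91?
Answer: -1796 - I*√975262/4 ≈ -1796.0 - 246.89*I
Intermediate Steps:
B = 91/8 (B = (⅛)*91 = 91/8 ≈ 11.375)
U(z, h) = h - 364*z
K = 7 - I*√975262/4 (K = 7 - √((91/8 - 79)*43 - 58046) = 7 - √(-541/8*43 - 58046) = 7 - √(-23263/8 - 58046) = 7 - √(-487631/8) = 7 - I*√975262/4 ≈ 7.0 - 246.89*I)
p = -1899 - I*√975262/4 (p = (7 - I*√975262/4) + (-450 - 364*4) = (7 - I*√975262/4) + (-450 - 1456) = (7 - I*√975262/4) - 1906 = -1899 - I*√975262/4 ≈ -1899.0 - 246.89*I)
J(103) + p = 103 + (-1899 - I*√975262/4) = -1796 - I*√975262/4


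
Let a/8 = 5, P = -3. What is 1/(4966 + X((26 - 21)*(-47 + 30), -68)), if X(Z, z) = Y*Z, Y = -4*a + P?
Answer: 1/18821 ≈ 5.3132e-5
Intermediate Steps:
a = 40 (a = 8*5 = 40)
Y = -163 (Y = -4*40 - 3 = -160 - 3 = -163)
X(Z, z) = -163*Z
1/(4966 + X((26 - 21)*(-47 + 30), -68)) = 1/(4966 - 163*(26 - 21)*(-47 + 30)) = 1/(4966 - 815*(-17)) = 1/(4966 - 163*(-85)) = 1/(4966 + 13855) = 1/18821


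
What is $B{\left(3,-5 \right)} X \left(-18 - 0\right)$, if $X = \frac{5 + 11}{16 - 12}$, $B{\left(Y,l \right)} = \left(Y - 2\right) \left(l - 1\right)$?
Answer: $432$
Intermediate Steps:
$B{\left(Y,l \right)} = \left(-1 + l\right) \left(-2 + Y\right)$ ($B{\left(Y,l \right)} = \left(-2 + Y\right) \left(-1 + l\right) = \left(-1 + l\right) \left(-2 + Y\right)$)
$X = 4$ ($X = \frac{16}{4} = 16 \cdot \frac{1}{4} = 4$)
$B{\left(3,-5 \right)} X \left(-18 - 0\right) = \left(2 - 3 - -10 + 3 \left(-5\right)\right) 4 \left(-18 - 0\right) = \left(2 - 3 + 10 - 15\right) 4 \left(-18 + 0\right) = \left(-6\right) 4 \left(-18\right) = \left(-24\right) \left(-18\right) = 432$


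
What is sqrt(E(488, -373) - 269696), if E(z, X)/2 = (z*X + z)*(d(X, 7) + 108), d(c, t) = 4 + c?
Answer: 184*sqrt(2791) ≈ 9720.7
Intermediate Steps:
E(z, X) = 2*(112 + X)*(z + X*z) (E(z, X) = 2*((z*X + z)*((4 + X) + 108)) = 2*((X*z + z)*(112 + X)) = 2*((z + X*z)*(112 + X)) = 2*((112 + X)*(z + X*z)) = 2*(112 + X)*(z + X*z))
sqrt(E(488, -373) - 269696) = sqrt(2*488*(112 + (-373)**2 + 113*(-373)) - 269696) = sqrt(2*488*(112 + 139129 - 42149) - 269696) = sqrt(2*488*97092 - 269696) = sqrt(94761792 - 269696) = sqrt(94492096) = 184*sqrt(2791)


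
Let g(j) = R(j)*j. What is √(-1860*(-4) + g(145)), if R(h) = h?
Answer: √28465 ≈ 168.72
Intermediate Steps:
g(j) = j² (g(j) = j*j = j²)
√(-1860*(-4) + g(145)) = √(-1860*(-4) + 145²) = √(-1860*(-4) + 21025) = √(7440 + 21025) = √28465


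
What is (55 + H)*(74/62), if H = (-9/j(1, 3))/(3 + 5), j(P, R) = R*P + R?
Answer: 32449/496 ≈ 65.421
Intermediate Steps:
j(P, R) = R + P*R (j(P, R) = P*R + R = R + P*R)
H = -3/16 (H = (-9*1/(3*(1 + 1)))/(3 + 5) = (-9/(3*2))/8 = (-9/6)/8 = (-9*⅙)/8 = (⅛)*(-3/2) = -3/16 ≈ -0.18750)
(55 + H)*(74/62) = (55 - 3/16)*(74/62) = 877*(74*(1/62))/16 = (877/16)*(37/31) = 32449/496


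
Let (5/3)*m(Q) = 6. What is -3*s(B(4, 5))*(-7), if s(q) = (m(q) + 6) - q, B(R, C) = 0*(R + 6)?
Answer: 1008/5 ≈ 201.60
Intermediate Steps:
m(Q) = 18/5 (m(Q) = (3/5)*6 = 18/5)
B(R, C) = 0 (B(R, C) = 0*(6 + R) = 0)
s(q) = 48/5 - q (s(q) = (18/5 + 6) - q = 48/5 - q)
-3*s(B(4, 5))*(-7) = -3*(48/5 - 1*0)*(-7) = -3*(48/5 + 0)*(-7) = -3*48/5*(-7) = -144/5*(-7) = 1008/5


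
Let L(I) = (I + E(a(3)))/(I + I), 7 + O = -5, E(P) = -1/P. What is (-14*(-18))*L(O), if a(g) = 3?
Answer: 259/2 ≈ 129.50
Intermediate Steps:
O = -12 (O = -7 - 5 = -12)
L(I) = (-⅓ + I)/(2*I) (L(I) = (I - 1/3)/(I + I) = (I - 1*⅓)/((2*I)) = (I - ⅓)*(1/(2*I)) = (-⅓ + I)*(1/(2*I)) = (-⅓ + I)/(2*I))
(-14*(-18))*L(O) = (-14*(-18))*((⅙)*(-1 + 3*(-12))/(-12)) = 252*((⅙)*(-1/12)*(-1 - 36)) = 252*((⅙)*(-1/12)*(-37)) = 252*(37/72) = 259/2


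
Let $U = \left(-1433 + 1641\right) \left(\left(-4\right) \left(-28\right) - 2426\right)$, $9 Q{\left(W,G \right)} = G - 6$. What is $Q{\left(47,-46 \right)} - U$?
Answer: $\frac{4331756}{9} \approx 4.8131 \cdot 10^{5}$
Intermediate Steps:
$Q{\left(W,G \right)} = - \frac{2}{3} + \frac{G}{9}$ ($Q{\left(W,G \right)} = \frac{G - 6}{9} = \frac{-6 + G}{9} = - \frac{2}{3} + \frac{G}{9}$)
$U = -481312$ ($U = 208 \left(112 - 2426\right) = 208 \left(-2314\right) = -481312$)
$Q{\left(47,-46 \right)} - U = \left(- \frac{2}{3} + \frac{1}{9} \left(-46\right)\right) - -481312 = \left(- \frac{2}{3} - \frac{46}{9}\right) + 481312 = - \frac{52}{9} + 481312 = \frac{4331756}{9}$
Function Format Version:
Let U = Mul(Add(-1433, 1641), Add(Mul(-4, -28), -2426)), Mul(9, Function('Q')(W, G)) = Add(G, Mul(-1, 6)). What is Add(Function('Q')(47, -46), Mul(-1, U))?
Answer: Rational(4331756, 9) ≈ 4.8131e+5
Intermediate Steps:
Function('Q')(W, G) = Add(Rational(-2, 3), Mul(Rational(1, 9), G)) (Function('Q')(W, G) = Mul(Rational(1, 9), Add(G, Mul(-1, 6))) = Mul(Rational(1, 9), Add(G, -6)) = Mul(Rational(1, 9), Add(-6, G)) = Add(Rational(-2, 3), Mul(Rational(1, 9), G)))
U = -481312 (U = Mul(208, Add(112, -2426)) = Mul(208, -2314) = -481312)
Add(Function('Q')(47, -46), Mul(-1, U)) = Add(Add(Rational(-2, 3), Mul(Rational(1, 9), -46)), Mul(-1, -481312)) = Add(Add(Rational(-2, 3), Rational(-46, 9)), 481312) = Add(Rational(-52, 9), 481312) = Rational(4331756, 9)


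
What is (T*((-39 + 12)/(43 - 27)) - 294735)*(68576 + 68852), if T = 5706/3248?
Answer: -263122097457747/6496 ≈ -4.0505e+10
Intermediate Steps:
T = 2853/1624 (T = 5706*(1/3248) = 2853/1624 ≈ 1.7568)
(T*((-39 + 12)/(43 - 27)) - 294735)*(68576 + 68852) = (2853*((-39 + 12)/(43 - 27))/1624 - 294735)*(68576 + 68852) = (2853*(-27/16)/1624 - 294735)*137428 = (2853*(-27*1/16)/1624 - 294735)*137428 = ((2853/1624)*(-27/16) - 294735)*137428 = (-77031/25984 - 294735)*137428 = -7658471271/25984*137428 = -263122097457747/6496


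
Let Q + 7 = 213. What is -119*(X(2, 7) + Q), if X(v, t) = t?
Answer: -25347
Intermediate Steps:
Q = 206 (Q = -7 + 213 = 206)
-119*(X(2, 7) + Q) = -119*(7 + 206) = -119*213 = -25347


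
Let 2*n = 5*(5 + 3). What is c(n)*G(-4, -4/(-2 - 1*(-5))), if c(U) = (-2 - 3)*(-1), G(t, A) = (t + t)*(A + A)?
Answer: 320/3 ≈ 106.67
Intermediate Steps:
n = 20 (n = (5*(5 + 3))/2 = (5*8)/2 = (½)*40 = 20)
G(t, A) = 4*A*t (G(t, A) = (2*t)*(2*A) = 4*A*t)
c(U) = 5 (c(U) = -5*(-1) = 5)
c(n)*G(-4, -4/(-2 - 1*(-5))) = 5*(4*(-4/(-2 - 1*(-5)))*(-4)) = 5*(4*(-4/(-2 + 5))*(-4)) = 5*(4*(-4/3)*(-4)) = 5*(64/3) = 320/3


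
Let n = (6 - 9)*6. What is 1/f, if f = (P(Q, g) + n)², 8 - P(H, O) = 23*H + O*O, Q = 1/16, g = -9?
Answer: 256/2187441 ≈ 0.00011703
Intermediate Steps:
Q = 1/16 ≈ 0.062500
P(H, O) = 8 - O² - 23*H (P(H, O) = 8 - (23*H + O*O) = 8 - (23*H + O²) = 8 - (O² + 23*H) = 8 + (-O² - 23*H) = 8 - O² - 23*H)
n = -18 (n = -3*6 = -18)
f = 2187441/256 (f = ((8 - 1*(-9)² - 23*1/16) - 18)² = ((8 - 1*81 - 23/16) - 18)² = ((8 - 81 - 23/16) - 18)² = (-1191/16 - 18)² = (-1479/16)² = 2187441/256 ≈ 8544.7)
1/f = 1/(2187441/256) = 256/2187441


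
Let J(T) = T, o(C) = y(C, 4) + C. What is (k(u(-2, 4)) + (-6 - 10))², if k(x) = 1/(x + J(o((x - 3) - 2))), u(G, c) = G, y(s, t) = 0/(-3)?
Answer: 21025/81 ≈ 259.57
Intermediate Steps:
y(s, t) = 0 (y(s, t) = 0*(-⅓) = 0)
o(C) = C (o(C) = 0 + C = C)
k(x) = 1/(-5 + 2*x) (k(x) = 1/(x + ((x - 3) - 2)) = 1/(x + ((-3 + x) - 2)) = 1/(x + (-5 + x)) = 1/(-5 + 2*x))
(k(u(-2, 4)) + (-6 - 10))² = (1/(-5 + 2*(-2)) + (-6 - 10))² = (1/(-5 - 4) - 16)² = (1/(-9) - 16)² = (-⅑ - 16)² = (-145/9)² = 21025/81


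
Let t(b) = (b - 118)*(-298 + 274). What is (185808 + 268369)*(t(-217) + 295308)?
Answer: 137773684596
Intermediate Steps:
t(b) = 2832 - 24*b (t(b) = (-118 + b)*(-24) = 2832 - 24*b)
(185808 + 268369)*(t(-217) + 295308) = (185808 + 268369)*((2832 - 24*(-217)) + 295308) = 454177*((2832 + 5208) + 295308) = 454177*(8040 + 295308) = 454177*303348 = 137773684596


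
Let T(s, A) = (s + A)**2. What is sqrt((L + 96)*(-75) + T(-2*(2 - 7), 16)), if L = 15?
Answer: I*sqrt(7649) ≈ 87.459*I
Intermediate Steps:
T(s, A) = (A + s)**2
sqrt((L + 96)*(-75) + T(-2*(2 - 7), 16)) = sqrt((15 + 96)*(-75) + (16 - 2*(2 - 7))**2) = sqrt(111*(-75) + (16 - 2*(-5))**2) = sqrt(-8325 + (16 + 10)**2) = sqrt(-8325 + 26**2) = sqrt(-8325 + 676) = sqrt(-7649) = I*sqrt(7649)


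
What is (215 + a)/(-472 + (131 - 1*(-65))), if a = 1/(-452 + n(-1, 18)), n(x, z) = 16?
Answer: -93739/120336 ≈ -0.77898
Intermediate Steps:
a = -1/436 (a = 1/(-452 + 16) = 1/(-436) = -1/436 ≈ -0.0022936)
(215 + a)/(-472 + (131 - 1*(-65))) = (215 - 1/436)/(-472 + (131 - 1*(-65))) = 93739/(436*(-472 + (131 + 65))) = 93739/(436*(-472 + 196)) = (93739/436)/(-276) = (93739/436)*(-1/276) = -93739/120336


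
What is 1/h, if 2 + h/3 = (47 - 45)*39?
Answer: 1/228 ≈ 0.0043860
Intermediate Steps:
h = 228 (h = -6 + 3*((47 - 45)*39) = -6 + 3*(2*39) = -6 + 3*78 = -6 + 234 = 228)
1/h = 1/228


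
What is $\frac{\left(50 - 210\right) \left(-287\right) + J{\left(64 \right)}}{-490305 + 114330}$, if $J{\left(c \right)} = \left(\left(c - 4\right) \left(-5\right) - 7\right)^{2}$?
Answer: $- \frac{46723}{125325} \approx -0.37281$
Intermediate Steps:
$J{\left(c \right)} = \left(13 - 5 c\right)^{2}$ ($J{\left(c \right)} = \left(\left(-4 + c\right) \left(-5\right) - 7\right)^{2} = \left(\left(20 - 5 c\right) - 7\right)^{2} = \left(13 - 5 c\right)^{2}$)
$\frac{\left(50 - 210\right) \left(-287\right) + J{\left(64 \right)}}{-490305 + 114330} = \frac{\left(50 - 210\right) \left(-287\right) + \left(-13 + 5 \cdot 64\right)^{2}}{-490305 + 114330} = \frac{\left(-160\right) \left(-287\right) + \left(-13 + 320\right)^{2}}{-375975} = \left(45920 + 307^{2}\right) \left(- \frac{1}{375975}\right) = \left(45920 + 94249\right) \left(- \frac{1}{375975}\right) = 140169 \left(- \frac{1}{375975}\right) = - \frac{46723}{125325}$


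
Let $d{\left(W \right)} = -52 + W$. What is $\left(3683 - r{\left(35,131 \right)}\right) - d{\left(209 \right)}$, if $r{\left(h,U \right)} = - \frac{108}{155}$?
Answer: $\frac{546638}{155} \approx 3526.7$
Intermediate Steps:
$r{\left(h,U \right)} = - \frac{108}{155}$ ($r{\left(h,U \right)} = \left(-108\right) \frac{1}{155} = - \frac{108}{155}$)
$\left(3683 - r{\left(35,131 \right)}\right) - d{\left(209 \right)} = \left(3683 - - \frac{108}{155}\right) - \left(-52 + 209\right) = \left(3683 + \frac{108}{155}\right) - 157 = \frac{570973}{155} - 157 = \frac{546638}{155}$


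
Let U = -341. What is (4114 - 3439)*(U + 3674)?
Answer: 2249775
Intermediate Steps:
(4114 - 3439)*(U + 3674) = (4114 - 3439)*(-341 + 3674) = 675*3333 = 2249775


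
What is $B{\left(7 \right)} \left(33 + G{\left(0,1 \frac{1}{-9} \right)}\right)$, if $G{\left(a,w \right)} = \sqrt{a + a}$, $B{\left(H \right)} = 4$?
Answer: $132$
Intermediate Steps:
$G{\left(a,w \right)} = \sqrt{2} \sqrt{a}$ ($G{\left(a,w \right)} = \sqrt{2 a} = \sqrt{2} \sqrt{a}$)
$B{\left(7 \right)} \left(33 + G{\left(0,1 \frac{1}{-9} \right)}\right) = 4 \left(33 + \sqrt{2} \sqrt{0}\right) = 4 \left(33 + \sqrt{2} \cdot 0\right) = 4 \left(33 + 0\right) = 4 \cdot 33 = 132$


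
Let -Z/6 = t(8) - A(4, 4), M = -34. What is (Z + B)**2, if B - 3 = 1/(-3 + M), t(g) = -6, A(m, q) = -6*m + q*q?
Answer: 111556/1369 ≈ 81.487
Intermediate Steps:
A(m, q) = q**2 - 6*m (A(m, q) = -6*m + q**2 = q**2 - 6*m)
B = 110/37 (B = 3 + 1/(-3 - 34) = 3 + 1/(-37) = 3 - 1/37 = 110/37 ≈ 2.9730)
Z = -12 (Z = -6*(-6 - (4**2 - 6*4)) = -6*(-6 - (16 - 24)) = -6*(-6 - 1*(-8)) = -6*(-6 + 8) = -6*2 = -12)
(Z + B)**2 = (-12 + 110/37)**2 = (-334/37)**2 = 111556/1369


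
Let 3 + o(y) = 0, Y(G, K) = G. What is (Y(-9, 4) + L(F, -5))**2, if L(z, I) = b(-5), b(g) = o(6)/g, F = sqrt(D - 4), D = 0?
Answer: 1764/25 ≈ 70.560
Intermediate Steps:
F = 2*I (F = sqrt(0 - 4) = sqrt(-4) = 2*I ≈ 2.0*I)
o(y) = -3 (o(y) = -3 + 0 = -3)
b(g) = -3/g
L(z, I) = 3/5 (L(z, I) = -3/(-5) = -3*(-1/5) = 3/5)
(Y(-9, 4) + L(F, -5))**2 = (-9 + 3/5)**2 = (-42/5)**2 = 1764/25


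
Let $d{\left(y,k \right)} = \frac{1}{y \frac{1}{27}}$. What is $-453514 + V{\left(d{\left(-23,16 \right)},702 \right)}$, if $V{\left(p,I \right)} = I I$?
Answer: $39290$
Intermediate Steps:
$d{\left(y,k \right)} = \frac{27}{y}$ ($d{\left(y,k \right)} = \frac{1}{y \frac{1}{27}} = \frac{1}{\frac{1}{27} y} = \frac{27}{y}$)
$V{\left(p,I \right)} = I^{2}$
$-453514 + V{\left(d{\left(-23,16 \right)},702 \right)} = -453514 + 702^{2} = -453514 + 492804 = 39290$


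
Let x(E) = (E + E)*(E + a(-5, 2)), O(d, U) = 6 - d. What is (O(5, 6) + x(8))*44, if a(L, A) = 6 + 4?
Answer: 12716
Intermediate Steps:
a(L, A) = 10
x(E) = 2*E*(10 + E) (x(E) = (E + E)*(E + 10) = (2*E)*(10 + E) = 2*E*(10 + E))
(O(5, 6) + x(8))*44 = ((6 - 1*5) + 2*8*(10 + 8))*44 = ((6 - 5) + 2*8*18)*44 = (1 + 288)*44 = 289*44 = 12716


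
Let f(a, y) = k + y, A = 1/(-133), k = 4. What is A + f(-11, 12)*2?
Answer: 4255/133 ≈ 31.992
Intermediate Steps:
A = -1/133 ≈ -0.0075188
f(a, y) = 4 + y
A + f(-11, 12)*2 = -1/133 + (4 + 12)*2 = -1/133 + 16*2 = -1/133 + 32 = 4255/133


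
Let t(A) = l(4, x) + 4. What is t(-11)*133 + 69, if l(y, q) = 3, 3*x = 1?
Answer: 1000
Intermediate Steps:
x = ⅓ (x = (⅓)*1 = ⅓ ≈ 0.33333)
t(A) = 7 (t(A) = 3 + 4 = 7)
t(-11)*133 + 69 = 7*133 + 69 = 931 + 69 = 1000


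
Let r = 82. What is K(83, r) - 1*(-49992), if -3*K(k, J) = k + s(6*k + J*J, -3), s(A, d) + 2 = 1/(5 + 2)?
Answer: 1049264/21 ≈ 49965.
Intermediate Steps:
s(A, d) = -13/7 (s(A, d) = -2 + 1/(5 + 2) = -2 + 1/7 = -2 + ⅐ = -13/7)
K(k, J) = 13/21 - k/3 (K(k, J) = -(k - 13/7)/3 = -(-13/7 + k)/3 = 13/21 - k/3)
K(83, r) - 1*(-49992) = (13/21 - ⅓*83) - 1*(-49992) = (13/21 - 83/3) + 49992 = -568/21 + 49992 = 1049264/21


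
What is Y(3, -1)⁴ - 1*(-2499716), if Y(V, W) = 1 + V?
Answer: 2499972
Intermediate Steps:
Y(3, -1)⁴ - 1*(-2499716) = (1 + 3)⁴ - 1*(-2499716) = 4⁴ + 2499716 = 256 + 2499716 = 2499972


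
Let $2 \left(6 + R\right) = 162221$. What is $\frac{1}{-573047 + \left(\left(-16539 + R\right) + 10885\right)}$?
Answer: $- \frac{2}{995193} \approx -2.0097 \cdot 10^{-6}$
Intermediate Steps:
$R = \frac{162209}{2}$ ($R = -6 + \frac{1}{2} \cdot 162221 = -6 + \frac{162221}{2} = \frac{162209}{2} \approx 81105.0$)
$\frac{1}{-573047 + \left(\left(-16539 + R\right) + 10885\right)} = \frac{1}{-573047 + \left(\left(-16539 + \frac{162209}{2}\right) + 10885\right)} = \frac{1}{-573047 + \left(\frac{129131}{2} + 10885\right)} = \frac{1}{-573047 + \frac{150901}{2}} = \frac{1}{- \frac{995193}{2}} = - \frac{2}{995193}$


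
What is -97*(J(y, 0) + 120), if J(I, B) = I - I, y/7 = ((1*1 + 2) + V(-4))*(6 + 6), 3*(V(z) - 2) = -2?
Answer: -11640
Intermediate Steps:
V(z) = 4/3 (V(z) = 2 + (⅓)*(-2) = 2 - ⅔ = 4/3)
y = 364 (y = 7*(((1*1 + 2) + 4/3)*(6 + 6)) = 7*(((1 + 2) + 4/3)*12) = 7*((3 + 4/3)*12) = 7*((13/3)*12) = 7*52 = 364)
J(I, B) = 0
-97*(J(y, 0) + 120) = -97*(0 + 120) = -97*120 = -11640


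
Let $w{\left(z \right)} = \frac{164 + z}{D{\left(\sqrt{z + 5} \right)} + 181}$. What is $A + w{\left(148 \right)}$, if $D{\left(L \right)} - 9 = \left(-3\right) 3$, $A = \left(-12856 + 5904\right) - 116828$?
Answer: $- \frac{22403868}{181} \approx -1.2378 \cdot 10^{5}$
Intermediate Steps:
$A = -123780$ ($A = -6952 - 116828 = -123780$)
$D{\left(L \right)} = 0$ ($D{\left(L \right)} = 9 - 9 = 0$)
$w{\left(z \right)} = \frac{164}{181} + \frac{z}{181}$ ($w{\left(z \right)} = \frac{164 + z}{0 + 181} = \frac{164 + z}{181} = \left(164 + z\right) \frac{1}{181} = \frac{164}{181} + \frac{z}{181}$)
$A + w{\left(148 \right)} = -123780 + \left(\frac{164}{181} + \frac{1}{181} \cdot 148\right) = -123780 + \left(\frac{164}{181} + \frac{148}{181}\right) = -123780 + \frac{312}{181} = - \frac{22403868}{181}$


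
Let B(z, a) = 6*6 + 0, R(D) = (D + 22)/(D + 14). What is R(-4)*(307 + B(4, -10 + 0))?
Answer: 3087/5 ≈ 617.40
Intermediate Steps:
R(D) = (22 + D)/(14 + D)
B(z, a) = 36 (B(z, a) = 36 + 0 = 36)
R(-4)*(307 + B(4, -10 + 0)) = ((22 - 4)/(14 - 4))*(307 + 36) = (18/10)*343 = ((⅒)*18)*343 = (9/5)*343 = 3087/5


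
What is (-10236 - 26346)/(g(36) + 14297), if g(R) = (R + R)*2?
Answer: -5226/2063 ≈ -2.5332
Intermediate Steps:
g(R) = 4*R (g(R) = (2*R)*2 = 4*R)
(-10236 - 26346)/(g(36) + 14297) = (-10236 - 26346)/(4*36 + 14297) = -36582/(144 + 14297) = -36582/14441 = -36582*1/14441 = -5226/2063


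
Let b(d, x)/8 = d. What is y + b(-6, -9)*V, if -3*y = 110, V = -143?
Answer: 20482/3 ≈ 6827.3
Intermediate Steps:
b(d, x) = 8*d
y = -110/3 (y = -⅓*110 = -110/3 ≈ -36.667)
y + b(-6, -9)*V = -110/3 + (8*(-6))*(-143) = -110/3 - 48*(-143) = -110/3 + 6864 = 20482/3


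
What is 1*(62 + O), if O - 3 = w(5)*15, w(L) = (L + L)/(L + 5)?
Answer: 80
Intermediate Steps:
w(L) = 2*L/(5 + L) (w(L) = (2*L)/(5 + L) = 2*L/(5 + L))
O = 18 (O = 3 + (2*5/(5 + 5))*15 = 3 + (2*5/10)*15 = 3 + (2*5*(1/10))*15 = 3 + 1*15 = 3 + 15 = 18)
1*(62 + O) = 1*(62 + 18) = 1*80 = 80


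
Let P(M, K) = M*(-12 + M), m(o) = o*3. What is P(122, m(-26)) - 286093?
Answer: -272673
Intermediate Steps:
m(o) = 3*o
P(122, m(-26)) - 286093 = 122*(-12 + 122) - 286093 = 122*110 - 286093 = 13420 - 286093 = -272673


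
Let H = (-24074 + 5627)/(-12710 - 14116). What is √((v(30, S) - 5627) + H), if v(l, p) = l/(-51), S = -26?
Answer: I*√449923391790/8942 ≈ 75.013*I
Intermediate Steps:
v(l, p) = -l/51 (v(l, p) = l*(-1/51) = -l/51)
H = 6149/8942 (H = -18447/(-26826) = -18447*(-1/26826) = 6149/8942 ≈ 0.68765)
√((v(30, S) - 5627) + H) = √((-1/51*30 - 5627) + 6149/8942) = √((-10/17 - 5627) + 6149/8942) = √(-95669/17 + 6149/8942) = √(-50315745/8942) = I*√449923391790/8942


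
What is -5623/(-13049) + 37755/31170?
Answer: 44528927/27115822 ≈ 1.6422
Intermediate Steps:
-5623/(-13049) + 37755/31170 = -5623*(-1/13049) + 37755*(1/31170) = 5623/13049 + 2517/2078 = 44528927/27115822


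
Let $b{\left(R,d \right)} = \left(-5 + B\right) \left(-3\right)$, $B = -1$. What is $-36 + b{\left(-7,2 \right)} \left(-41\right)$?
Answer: $-774$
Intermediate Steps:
$b{\left(R,d \right)} = 18$ ($b{\left(R,d \right)} = \left(-5 - 1\right) \left(-3\right) = \left(-6\right) \left(-3\right) = 18$)
$-36 + b{\left(-7,2 \right)} \left(-41\right) = -36 + 18 \left(-41\right) = -36 - 738 = -774$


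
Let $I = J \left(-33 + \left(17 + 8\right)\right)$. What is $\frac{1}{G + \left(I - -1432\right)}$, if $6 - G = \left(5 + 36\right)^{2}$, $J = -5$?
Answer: $- \frac{1}{203} \approx -0.0049261$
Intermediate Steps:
$I = 40$ ($I = - 5 \left(-33 + \left(17 + 8\right)\right) = - 5 \left(-33 + 25\right) = \left(-5\right) \left(-8\right) = 40$)
$G = -1675$ ($G = 6 - \left(5 + 36\right)^{2} = 6 - 41^{2} = 6 - 1681 = -1675$)
$\frac{1}{G + \left(I - -1432\right)} = \frac{1}{-1675 + \left(40 - -1432\right)} = \frac{1}{-1675 + \left(40 + 1432\right)} = \frac{1}{-1675 + 1472} = \frac{1}{-203} = - \frac{1}{203}$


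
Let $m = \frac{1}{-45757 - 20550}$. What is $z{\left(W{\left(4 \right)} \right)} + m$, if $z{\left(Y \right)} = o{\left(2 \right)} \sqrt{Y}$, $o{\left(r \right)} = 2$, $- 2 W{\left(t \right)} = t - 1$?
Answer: $- \frac{1}{66307} + i \sqrt{6} \approx -1.5081 \cdot 10^{-5} + 2.4495 i$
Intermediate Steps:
$W{\left(t \right)} = \frac{1}{2} - \frac{t}{2}$ ($W{\left(t \right)} = - \frac{t - 1}{2} = - \frac{-1 + t}{2} = \frac{1}{2} - \frac{t}{2}$)
$z{\left(Y \right)} = 2 \sqrt{Y}$
$m = - \frac{1}{66307}$ ($m = \frac{1}{-66307} = - \frac{1}{66307} \approx -1.5081 \cdot 10^{-5}$)
$z{\left(W{\left(4 \right)} \right)} + m = 2 \sqrt{\frac{1}{2} - 2} - \frac{1}{66307} = 2 \sqrt{- \frac{3}{2}} - \frac{1}{66307} = 2 \frac{i \sqrt{6}}{2} - \frac{1}{66307} = i \sqrt{6} - \frac{1}{66307} = - \frac{1}{66307} + i \sqrt{6}$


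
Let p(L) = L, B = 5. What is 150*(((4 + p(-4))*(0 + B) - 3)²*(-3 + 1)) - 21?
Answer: -2721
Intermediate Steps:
150*(((4 + p(-4))*(0 + B) - 3)²*(-3 + 1)) - 21 = 150*(((4 - 4)*(0 + 5) - 3)²*(-3 + 1)) - 21 = 150*((0*5 - 3)²*(-2)) - 21 = 150*((0 - 3)²*(-2)) - 21 = 150*((-3)²*(-2)) - 21 = 150*(9*(-2)) - 21 = 150*(-18) - 21 = -2700 - 21 = -2721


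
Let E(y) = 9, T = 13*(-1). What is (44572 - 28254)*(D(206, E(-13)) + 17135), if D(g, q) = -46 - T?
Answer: 279070436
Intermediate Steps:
T = -13
D(g, q) = -33 (D(g, q) = -46 - 1*(-13) = -46 + 13 = -33)
(44572 - 28254)*(D(206, E(-13)) + 17135) = (44572 - 28254)*(-33 + 17135) = 16318*17102 = 279070436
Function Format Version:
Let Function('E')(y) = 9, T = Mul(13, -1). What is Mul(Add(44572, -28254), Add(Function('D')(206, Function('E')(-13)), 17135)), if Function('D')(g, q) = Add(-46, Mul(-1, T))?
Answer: 279070436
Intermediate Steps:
T = -13
Function('D')(g, q) = -33 (Function('D')(g, q) = Add(-46, Mul(-1, -13)) = Add(-46, 13) = -33)
Mul(Add(44572, -28254), Add(Function('D')(206, Function('E')(-13)), 17135)) = Mul(Add(44572, -28254), Add(-33, 17135)) = Mul(16318, 17102) = 279070436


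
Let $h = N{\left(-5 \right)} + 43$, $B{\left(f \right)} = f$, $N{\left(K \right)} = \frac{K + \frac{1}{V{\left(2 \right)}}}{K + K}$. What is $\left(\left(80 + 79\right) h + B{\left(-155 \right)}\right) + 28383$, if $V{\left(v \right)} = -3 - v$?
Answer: $\frac{878692}{25} \approx 35148.0$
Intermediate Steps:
$N{\left(K \right)} = \frac{- \frac{1}{5} + K}{2 K}$ ($N{\left(K \right)} = \frac{K + \frac{1}{-3 - 2}}{K + K} = \frac{K + \frac{1}{-3 - 2}}{2 K} = \left(K + \frac{1}{-5}\right) \frac{1}{2 K} = \left(K - \frac{1}{5}\right) \frac{1}{2 K} = \left(- \frac{1}{5} + K\right) \frac{1}{2 K} = \frac{- \frac{1}{5} + K}{2 K}$)
$h = \frac{1088}{25}$ ($h = \frac{-1 + 5 \left(-5\right)}{10 \left(-5\right)} + 43 = \frac{1}{10} \left(- \frac{1}{5}\right) \left(-1 - 25\right) + 43 = \frac{1}{10} \left(- \frac{1}{5}\right) \left(-26\right) + 43 = \frac{13}{25} + 43 = \frac{1088}{25} \approx 43.52$)
$\left(\left(80 + 79\right) h + B{\left(-155 \right)}\right) + 28383 = \left(\left(80 + 79\right) \frac{1088}{25} - 155\right) + 28383 = \left(159 \cdot \frac{1088}{25} - 155\right) + 28383 = \left(\frac{172992}{25} - 155\right) + 28383 = \frac{169117}{25} + 28383 = \frac{878692}{25}$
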